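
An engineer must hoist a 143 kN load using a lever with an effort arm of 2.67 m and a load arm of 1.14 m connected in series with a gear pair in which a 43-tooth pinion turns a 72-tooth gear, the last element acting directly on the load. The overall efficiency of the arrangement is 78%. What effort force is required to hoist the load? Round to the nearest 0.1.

46.7 kN

Lever MA = effort arm / load arm = 2.67/1.14 = 2.3421.
Gear pair MA = 72/43 = 1.6744.
Combined ideal MA = 2.3421 × 1.6744 = 3.9217.
Actual MA = 3.9217 × 0.78 = 3.0589.
Effort = load / actual MA = 143 / 3.0589 = 46.749 kN.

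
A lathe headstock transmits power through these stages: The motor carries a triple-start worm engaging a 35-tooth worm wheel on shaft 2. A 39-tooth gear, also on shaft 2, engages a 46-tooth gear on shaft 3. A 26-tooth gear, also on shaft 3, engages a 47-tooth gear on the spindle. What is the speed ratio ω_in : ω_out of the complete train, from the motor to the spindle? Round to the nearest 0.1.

24.9

Each stage contributes driven/driver: worm 35/3 = 11.667, gear mesh 46/39 = 1.1795, gear mesh 47/26 = 1.8077.
Overall: 11.667 × 1.1795 × 1.8077 = 24.875.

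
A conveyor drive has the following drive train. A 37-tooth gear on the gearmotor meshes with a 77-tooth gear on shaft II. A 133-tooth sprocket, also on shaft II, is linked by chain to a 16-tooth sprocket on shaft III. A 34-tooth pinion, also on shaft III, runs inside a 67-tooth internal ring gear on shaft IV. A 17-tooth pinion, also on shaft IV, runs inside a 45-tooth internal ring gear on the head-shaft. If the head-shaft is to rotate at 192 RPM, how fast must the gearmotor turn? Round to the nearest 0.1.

250.7 RPM

Overall ratio R = 2.0811 × 0.1203 × 1.9706 × 2.6471 = 1.3059.
Required input speed = output speed × R = 192 × 1.3059 = 250.74 RPM.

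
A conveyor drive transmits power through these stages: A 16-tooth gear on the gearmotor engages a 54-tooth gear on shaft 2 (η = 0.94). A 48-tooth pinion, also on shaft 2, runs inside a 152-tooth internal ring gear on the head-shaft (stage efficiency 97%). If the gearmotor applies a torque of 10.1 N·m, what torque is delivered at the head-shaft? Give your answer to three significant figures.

98.4 N·m

Gear mesh: ratio = 54/16 = 3.375; torque at shaft 2 = 10.1 × 3.375 × 0.94 = 32.042 N·m.
Internal gear: ratio = 152/48 = 3.1667; torque at the head-shaft = 32.042 × 3.1667 × 0.97 = 98.423 N·m.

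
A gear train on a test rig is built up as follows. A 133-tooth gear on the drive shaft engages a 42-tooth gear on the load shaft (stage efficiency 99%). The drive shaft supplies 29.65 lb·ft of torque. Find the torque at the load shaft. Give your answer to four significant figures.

Gear mesh: ratio = 42/133 = 0.31579; torque at the load shaft = 29.65 × 0.31579 × 0.99 = 9.2695 lb·ft.

9.270 lb·ft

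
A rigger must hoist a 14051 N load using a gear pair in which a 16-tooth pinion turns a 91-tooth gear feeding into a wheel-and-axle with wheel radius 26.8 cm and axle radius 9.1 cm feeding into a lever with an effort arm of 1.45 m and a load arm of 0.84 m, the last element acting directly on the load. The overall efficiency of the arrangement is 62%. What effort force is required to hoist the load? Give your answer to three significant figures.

784 N

Gear pair MA = 91/16 = 5.6875.
Wheel-and-axle MA = R/r = 26.8/9.1 = 2.9451.
Lever MA = effort arm / load arm = 1.45/0.84 = 1.7262.
Combined ideal MA = 5.6875 × 2.9451 × 1.7262 = 28.914.
Actual MA = 28.914 × 0.62 = 17.926.
Effort = load / actual MA = 14051 / 17.926 = 783.81 N.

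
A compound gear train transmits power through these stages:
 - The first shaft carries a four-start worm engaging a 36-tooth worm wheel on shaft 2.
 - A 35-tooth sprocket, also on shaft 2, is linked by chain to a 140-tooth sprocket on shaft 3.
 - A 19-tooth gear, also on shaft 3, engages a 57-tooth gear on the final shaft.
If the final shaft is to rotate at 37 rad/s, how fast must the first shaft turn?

3996 rad/s

Overall ratio R = 9 × 4 × 3 = 108.
Required input speed = output speed × R = 37 × 108 = 3996 rad/s.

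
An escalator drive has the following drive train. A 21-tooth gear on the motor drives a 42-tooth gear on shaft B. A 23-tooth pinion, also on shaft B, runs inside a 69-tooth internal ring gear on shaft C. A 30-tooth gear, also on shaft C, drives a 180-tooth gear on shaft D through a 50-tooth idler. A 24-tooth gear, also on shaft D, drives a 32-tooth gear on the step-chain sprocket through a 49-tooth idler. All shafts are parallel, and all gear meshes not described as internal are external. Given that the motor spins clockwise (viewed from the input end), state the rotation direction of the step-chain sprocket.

counterclockwise

the motor → shaft B: external mesh, 1 reversal → CCW.
shaft B → shaft C: internal mesh, same direction → CCW.
shaft C → shaft D: driver → idler → driven is 2 external meshes, 2 reversals → CCW.
shaft D → the step-chain sprocket: driver → idler → driven is 2 external meshes, 2 reversals → CCW.
5 reversals in total — an odd number — so the step-chain sprocket turns opposite to the motor.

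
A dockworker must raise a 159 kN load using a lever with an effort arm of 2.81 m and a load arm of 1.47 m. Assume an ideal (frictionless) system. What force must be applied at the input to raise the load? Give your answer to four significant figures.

Lever MA = effort arm / load arm = 2.81/1.47 = 1.9116.
Effort = load / MA = 159 / 1.9116 = 83.178 kN.

83.18 kN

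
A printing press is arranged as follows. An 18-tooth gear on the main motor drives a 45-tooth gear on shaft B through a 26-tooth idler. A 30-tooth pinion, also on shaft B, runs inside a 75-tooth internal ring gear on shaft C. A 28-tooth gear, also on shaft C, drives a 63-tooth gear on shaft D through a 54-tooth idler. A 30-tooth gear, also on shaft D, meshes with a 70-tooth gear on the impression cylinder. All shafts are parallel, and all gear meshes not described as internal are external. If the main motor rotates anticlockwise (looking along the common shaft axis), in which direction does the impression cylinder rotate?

the main motor → shaft B: driver → idler → driven is 2 external meshes, 2 reversals → CCW.
shaft B → shaft C: internal mesh, same direction → CCW.
shaft C → shaft D: driver → idler → driven is 2 external meshes, 2 reversals → CCW.
shaft D → the impression cylinder: external mesh, 1 reversal → CW.
5 reversals in total — an odd number — so the impression cylinder turns opposite to the main motor.

clockwise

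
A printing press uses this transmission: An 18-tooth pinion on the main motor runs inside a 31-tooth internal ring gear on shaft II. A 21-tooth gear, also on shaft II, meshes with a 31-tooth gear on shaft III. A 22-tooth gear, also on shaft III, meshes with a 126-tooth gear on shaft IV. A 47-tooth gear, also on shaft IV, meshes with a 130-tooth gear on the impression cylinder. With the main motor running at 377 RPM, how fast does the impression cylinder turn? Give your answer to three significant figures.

the main motor → shaft II (internal gear, 31/18): 377 ÷ 1.7222 = 218.9 RPM
shaft II → shaft III (gear mesh, 31/21): 218.9 ÷ 1.4762 = 148.29 RPM
shaft III → shaft IV (gear mesh, 126/22): 148.29 ÷ 5.7273 = 25.892 RPM
shaft IV → the impression cylinder (gear mesh, 130/47): 25.892 ÷ 2.766 = 9.3609 RPM

9.36 RPM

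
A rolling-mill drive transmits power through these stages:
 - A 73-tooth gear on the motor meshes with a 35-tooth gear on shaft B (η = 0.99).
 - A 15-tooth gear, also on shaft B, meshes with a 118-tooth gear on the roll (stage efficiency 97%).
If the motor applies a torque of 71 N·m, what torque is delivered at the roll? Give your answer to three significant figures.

257 N·m

After the gear mesh (35/73): 71 × 0.47945 × 0.99 = 33.701 N·m
After the gear mesh (118/15): 33.701 × 7.8667 × 0.97 = 257.16 N·m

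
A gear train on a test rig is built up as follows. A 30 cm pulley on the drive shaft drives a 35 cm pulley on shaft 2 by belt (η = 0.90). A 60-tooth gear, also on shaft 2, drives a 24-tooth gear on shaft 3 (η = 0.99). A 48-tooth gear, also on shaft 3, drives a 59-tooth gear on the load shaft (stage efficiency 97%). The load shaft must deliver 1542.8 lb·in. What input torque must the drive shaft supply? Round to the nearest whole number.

Overall ratio R = 1.1667 × 0.4 × 1.2292 = 0.57361; overall efficiency η = 0.90 × 0.99 × 0.97 = 0.8643.
Input torque = output torque / (R × η) = 1542.8 / (0.57361 × 0.8643) = 3112 lb·in.

3112 lb·in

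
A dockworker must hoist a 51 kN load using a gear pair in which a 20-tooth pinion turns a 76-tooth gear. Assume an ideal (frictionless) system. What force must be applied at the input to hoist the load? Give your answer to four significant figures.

Gear pair MA = 76/20 = 3.8.
Effort = load / MA = 51 / 3.8 = 13.421 kN.

13.42 kN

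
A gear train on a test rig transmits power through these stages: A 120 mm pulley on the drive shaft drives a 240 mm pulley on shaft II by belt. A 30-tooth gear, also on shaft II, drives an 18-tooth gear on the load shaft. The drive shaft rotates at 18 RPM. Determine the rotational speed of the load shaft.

the drive shaft → shaft II (belt, 240/120): 18 ÷ 2 = 9 RPM
shaft II → the load shaft (gear mesh, 18/30): 9 ÷ 0.6 = 15 RPM

15 RPM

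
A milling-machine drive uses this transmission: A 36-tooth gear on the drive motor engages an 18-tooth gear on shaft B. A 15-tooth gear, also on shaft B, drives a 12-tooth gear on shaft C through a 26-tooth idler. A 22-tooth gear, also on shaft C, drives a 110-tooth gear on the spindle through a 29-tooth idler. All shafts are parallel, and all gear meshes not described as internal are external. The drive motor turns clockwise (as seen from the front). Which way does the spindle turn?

counterclockwise

the drive motor → shaft B: external mesh, 1 reversal → CCW.
shaft B → shaft C: driver → idler → driven is 2 external meshes, 2 reversals → CCW.
shaft C → the spindle: driver → idler → driven is 2 external meshes, 2 reversals → CCW.
5 reversals in total — an odd number — so the spindle turns opposite to the drive motor.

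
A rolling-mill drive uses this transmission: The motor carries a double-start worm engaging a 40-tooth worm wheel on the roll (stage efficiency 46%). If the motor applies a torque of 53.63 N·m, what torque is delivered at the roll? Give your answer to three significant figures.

493 N·m

Worm: ratio = 40/2 = 20; torque at the roll = 53.63 × 20 × 0.46 = 493.4 N·m.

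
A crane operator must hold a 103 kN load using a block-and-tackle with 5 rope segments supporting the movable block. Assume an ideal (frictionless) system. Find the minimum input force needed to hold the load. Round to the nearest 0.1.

Block-and-tackle MA = number of supporting rope parts = 5.
Effort = load / MA = 103 / 5 = 20.6 kN.

20.6 kN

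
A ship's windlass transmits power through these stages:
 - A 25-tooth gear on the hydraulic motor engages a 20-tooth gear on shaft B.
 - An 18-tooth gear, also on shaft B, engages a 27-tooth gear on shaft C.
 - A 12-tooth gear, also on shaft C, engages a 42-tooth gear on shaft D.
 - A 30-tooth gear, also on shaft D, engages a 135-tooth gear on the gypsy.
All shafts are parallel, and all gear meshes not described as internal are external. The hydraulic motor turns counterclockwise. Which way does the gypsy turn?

counterclockwise

the hydraulic motor → shaft B: external mesh, 1 reversal → CW.
shaft B → shaft C: external mesh, 1 reversal → CCW.
shaft C → shaft D: external mesh, 1 reversal → CW.
shaft D → the gypsy: external mesh, 1 reversal → CCW.
4 reversals in total — an even number — so the gypsy turns the same way as the hydraulic motor.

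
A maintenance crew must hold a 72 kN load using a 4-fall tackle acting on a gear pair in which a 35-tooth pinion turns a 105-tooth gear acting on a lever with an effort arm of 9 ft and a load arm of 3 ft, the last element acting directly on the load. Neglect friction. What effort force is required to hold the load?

Block-and-tackle MA = number of supporting rope parts = 4.
Gear pair MA = 105/35 = 3.
Lever MA = effort arm / load arm = 9/3 = 3.
Combined ideal MA = 4 × 3 × 3 = 36.
Effort = load / MA = 72 / 36 = 2 kN.

2 kN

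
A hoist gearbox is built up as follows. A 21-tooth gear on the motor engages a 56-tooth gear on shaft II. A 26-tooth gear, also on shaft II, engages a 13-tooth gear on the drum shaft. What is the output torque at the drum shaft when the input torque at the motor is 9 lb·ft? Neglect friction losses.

12 lb·ft

gear mesh 56/21 = 2.6667 → τ = 9·2.6667 = 24 lb·ft
gear mesh 13/26 = 0.5 → τ = 24·0.5 = 12 lb·ft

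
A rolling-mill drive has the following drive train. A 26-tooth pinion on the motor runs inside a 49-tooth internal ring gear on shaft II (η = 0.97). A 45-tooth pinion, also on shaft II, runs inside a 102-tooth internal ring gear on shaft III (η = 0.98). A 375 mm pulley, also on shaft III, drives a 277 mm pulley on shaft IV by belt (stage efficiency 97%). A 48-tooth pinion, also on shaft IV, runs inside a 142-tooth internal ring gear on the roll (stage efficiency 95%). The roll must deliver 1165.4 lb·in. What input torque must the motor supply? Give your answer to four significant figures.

Overall ratio R = 1.8846 × 2.2667 × 0.73867 × 2.9583 = 9.3348; overall efficiency η = 0.97 × 0.98 × 0.97 × 0.95 = 0.8760.
Input torque = output torque / (R × η) = 1165.4 / (9.3348 × 0.8760) = 142.52 lb·in.

142.5 lb·in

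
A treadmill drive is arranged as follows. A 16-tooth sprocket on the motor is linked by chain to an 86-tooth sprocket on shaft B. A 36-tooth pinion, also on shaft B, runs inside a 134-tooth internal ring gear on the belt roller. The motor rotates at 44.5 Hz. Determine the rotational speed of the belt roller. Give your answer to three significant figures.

2.22 Hz

chain 86/16 = 5.375 → 44.5/5.375 = 8.2791 Hz
internal gear 134/36 = 3.7222 → 8.2791/3.7222 = 2.2242 Hz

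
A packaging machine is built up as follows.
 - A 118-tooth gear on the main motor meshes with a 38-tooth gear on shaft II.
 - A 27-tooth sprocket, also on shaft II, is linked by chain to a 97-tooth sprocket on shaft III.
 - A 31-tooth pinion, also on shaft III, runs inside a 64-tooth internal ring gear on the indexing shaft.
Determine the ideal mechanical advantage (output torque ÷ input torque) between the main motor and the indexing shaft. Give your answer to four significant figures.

Each stage contributes driven/driver: gear mesh 38/118 = 0.32203, chain 97/27 = 3.5926, internal gear 64/31 = 2.0645.
Overall: 0.32203 × 3.5926 × 2.0645 = 2.3885.

2.389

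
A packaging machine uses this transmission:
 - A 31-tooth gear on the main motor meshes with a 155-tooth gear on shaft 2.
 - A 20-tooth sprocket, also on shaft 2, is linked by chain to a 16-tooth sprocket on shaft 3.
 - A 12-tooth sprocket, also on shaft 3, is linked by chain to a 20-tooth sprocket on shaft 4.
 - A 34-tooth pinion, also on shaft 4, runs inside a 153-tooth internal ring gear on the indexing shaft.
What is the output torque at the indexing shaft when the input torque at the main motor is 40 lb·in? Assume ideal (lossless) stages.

1200 lb·in

After the gear mesh (155/31): 40 × 5 = 200 lb·in
After the chain (16/20): 200 × 0.8 = 160 lb·in
After the chain (20/12): 160 × 1.6667 = 266.67 lb·in
After the internal gear (153/34): 266.67 × 4.5 = 1200 lb·in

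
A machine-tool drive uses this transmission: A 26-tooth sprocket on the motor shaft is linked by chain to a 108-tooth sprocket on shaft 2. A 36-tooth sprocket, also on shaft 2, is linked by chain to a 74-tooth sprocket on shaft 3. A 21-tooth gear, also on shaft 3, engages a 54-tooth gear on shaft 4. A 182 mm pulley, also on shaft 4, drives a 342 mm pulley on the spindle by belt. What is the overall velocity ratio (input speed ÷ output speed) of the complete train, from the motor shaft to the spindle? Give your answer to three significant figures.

41.3

Each stage contributes driven/driver: chain 108/26 = 4.1538, chain 74/36 = 2.0556, gear mesh 54/21 = 2.5714, belt 342/182 = 1.8791.
Overall: 4.1538 × 2.0556 × 2.5714 × 1.8791 = 41.258.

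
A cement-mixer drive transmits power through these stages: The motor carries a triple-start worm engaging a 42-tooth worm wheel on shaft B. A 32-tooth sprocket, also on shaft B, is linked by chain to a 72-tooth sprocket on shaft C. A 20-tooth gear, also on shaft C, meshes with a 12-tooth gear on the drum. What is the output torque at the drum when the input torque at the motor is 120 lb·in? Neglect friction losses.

worm 42/3 = 14 → τ = 120·14 = 1680 lb·in
chain 72/32 = 2.25 → τ = 1680·2.25 = 3780 lb·in
gear mesh 12/20 = 0.6 → τ = 3780·0.6 = 2268 lb·in

2268 lb·in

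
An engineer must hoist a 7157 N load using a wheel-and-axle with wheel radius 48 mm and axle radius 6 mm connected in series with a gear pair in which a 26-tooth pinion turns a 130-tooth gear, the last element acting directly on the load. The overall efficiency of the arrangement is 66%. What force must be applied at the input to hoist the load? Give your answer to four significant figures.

271.1 N

Wheel-and-axle MA = R/r = 48/6 = 8.
Gear pair MA = 130/26 = 5.
Combined ideal MA = 8 × 5 = 40.
Actual MA = 40 × 0.66 = 26.4.
Effort = load / actual MA = 7157 / 26.4 = 271.1 N.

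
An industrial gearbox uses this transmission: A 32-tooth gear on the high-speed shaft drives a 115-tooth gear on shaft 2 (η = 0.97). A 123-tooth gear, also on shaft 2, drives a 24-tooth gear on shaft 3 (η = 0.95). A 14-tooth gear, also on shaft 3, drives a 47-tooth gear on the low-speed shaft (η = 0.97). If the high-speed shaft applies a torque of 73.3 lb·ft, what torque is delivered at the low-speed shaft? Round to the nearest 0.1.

gear mesh 115/32 = 3.5938 → τ = 73.3·3.5938·0.97 = 255.52 lb·ft
gear mesh 24/123 = 0.19512 → τ = 255.52·0.19512·0.95 = 47.365 lb·ft
gear mesh 47/14 = 3.3571 → τ = 47.365·3.3571·0.97 = 154.24 lb·ft

154.2 lb·ft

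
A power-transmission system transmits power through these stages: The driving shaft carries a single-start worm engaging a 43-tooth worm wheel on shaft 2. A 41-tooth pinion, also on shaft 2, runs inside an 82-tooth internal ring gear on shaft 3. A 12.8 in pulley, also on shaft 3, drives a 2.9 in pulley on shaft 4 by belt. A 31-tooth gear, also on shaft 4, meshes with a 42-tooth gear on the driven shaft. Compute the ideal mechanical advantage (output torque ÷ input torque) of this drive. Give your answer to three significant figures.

26.4

Each stage contributes driven/driver: worm 43/1 = 43, internal gear 82/41 = 2, belt 2.9/12.8 = 0.22656, gear mesh 42/31 = 1.3548.
Overall: 43 × 2 × 0.22656 × 1.3548 = 26.398.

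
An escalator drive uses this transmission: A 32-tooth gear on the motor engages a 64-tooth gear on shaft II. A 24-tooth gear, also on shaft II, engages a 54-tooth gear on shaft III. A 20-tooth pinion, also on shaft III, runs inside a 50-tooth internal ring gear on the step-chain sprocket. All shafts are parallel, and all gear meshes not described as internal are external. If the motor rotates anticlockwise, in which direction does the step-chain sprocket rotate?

anticlockwise

the motor → shaft II: external mesh, 1 reversal → CW.
shaft II → shaft III: external mesh, 1 reversal → CCW.
shaft III → the step-chain sprocket: internal mesh, same direction → CCW.
2 reversals in total — an even number — so the step-chain sprocket turns the same way as the motor.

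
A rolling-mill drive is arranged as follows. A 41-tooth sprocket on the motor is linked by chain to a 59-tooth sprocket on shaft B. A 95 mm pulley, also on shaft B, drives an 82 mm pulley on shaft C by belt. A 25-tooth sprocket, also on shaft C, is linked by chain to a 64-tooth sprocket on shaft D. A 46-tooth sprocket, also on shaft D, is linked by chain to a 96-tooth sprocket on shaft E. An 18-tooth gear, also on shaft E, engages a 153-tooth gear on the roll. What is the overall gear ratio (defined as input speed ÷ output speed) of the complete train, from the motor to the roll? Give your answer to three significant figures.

56.4

Each stage contributes driven/driver: chain 59/41 = 1.439, belt 82/95 = 0.86316, chain 64/25 = 2.56, chain 96/46 = 2.087, gear mesh 153/18 = 8.5.
Overall: 1.439 × 0.86316 × 2.56 × 2.087 × 8.5 = 56.407.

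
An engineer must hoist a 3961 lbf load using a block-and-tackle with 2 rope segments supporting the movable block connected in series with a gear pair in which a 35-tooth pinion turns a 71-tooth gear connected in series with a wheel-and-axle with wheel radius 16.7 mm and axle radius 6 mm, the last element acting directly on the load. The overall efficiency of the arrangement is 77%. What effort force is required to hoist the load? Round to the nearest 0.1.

Block-and-tackle MA = number of supporting rope parts = 2.
Gear pair MA = 71/35 = 2.0286.
Wheel-and-axle MA = R/r = 16.7/6 = 2.7833.
Combined ideal MA = 2 × 2.0286 × 2.7833 = 11.292.
Actual MA = 11.292 × 0.77 = 8.6951.
Effort = load / actual MA = 3961 / 8.6951 = 455.54 lbf.

455.5 lbf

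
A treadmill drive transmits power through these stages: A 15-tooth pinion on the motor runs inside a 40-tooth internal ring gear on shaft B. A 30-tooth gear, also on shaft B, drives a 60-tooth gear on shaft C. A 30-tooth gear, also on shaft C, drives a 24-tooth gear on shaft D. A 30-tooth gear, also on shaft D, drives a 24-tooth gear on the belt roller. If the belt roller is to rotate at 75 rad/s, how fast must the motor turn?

Overall ratio R = 2.6667 × 2 × 0.8 × 0.8 = 3.4133.
Required input speed = output speed × R = 75 × 3.4133 = 256 rad/s.

256 rad/s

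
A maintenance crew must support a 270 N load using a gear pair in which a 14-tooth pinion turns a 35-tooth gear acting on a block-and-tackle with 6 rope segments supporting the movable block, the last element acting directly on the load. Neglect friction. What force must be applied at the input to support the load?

18 N

Gear pair MA = 35/14 = 2.5.
Block-and-tackle MA = number of supporting rope parts = 6.
Combined ideal MA = 2.5 × 6 = 15.
Effort = load / MA = 270 / 15 = 18 N.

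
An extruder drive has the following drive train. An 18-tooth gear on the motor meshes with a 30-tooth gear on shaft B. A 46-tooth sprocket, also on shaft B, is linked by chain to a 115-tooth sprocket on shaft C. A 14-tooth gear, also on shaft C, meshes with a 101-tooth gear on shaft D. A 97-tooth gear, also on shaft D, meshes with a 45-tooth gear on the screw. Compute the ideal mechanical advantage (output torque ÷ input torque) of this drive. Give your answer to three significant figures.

13.9

Each stage contributes driven/driver: gear mesh 30/18 = 1.6667, chain 115/46 = 2.5, gear mesh 101/14 = 7.2143, gear mesh 45/97 = 0.46392.
Overall: 1.6667 × 2.5 × 7.2143 × 0.46392 = 13.945.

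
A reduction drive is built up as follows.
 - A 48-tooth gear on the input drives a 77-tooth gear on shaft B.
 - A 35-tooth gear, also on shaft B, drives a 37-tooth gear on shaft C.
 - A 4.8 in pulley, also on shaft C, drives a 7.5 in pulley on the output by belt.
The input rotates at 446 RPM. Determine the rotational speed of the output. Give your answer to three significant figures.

168 RPM

gear mesh 77/48 = 1.6042 → 446/1.6042 = 278.03 RPM
gear mesh 37/35 = 1.0571 → 278.03/1.0571 = 263 RPM
belt 7.5/4.8 = 1.5625 → 263/1.5625 = 168.32 RPM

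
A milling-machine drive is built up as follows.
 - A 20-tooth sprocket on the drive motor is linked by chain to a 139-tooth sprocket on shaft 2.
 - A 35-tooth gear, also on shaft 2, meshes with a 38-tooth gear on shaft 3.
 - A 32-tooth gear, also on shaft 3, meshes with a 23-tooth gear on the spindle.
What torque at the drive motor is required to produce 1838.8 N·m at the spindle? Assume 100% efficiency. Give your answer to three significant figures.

339 N·m

Overall ratio R = 6.95 × 1.0857 × 0.71875 = 5.4235.
Input torque = output torque / R = 1838.8 / 5.4235 = 339.04 N·m.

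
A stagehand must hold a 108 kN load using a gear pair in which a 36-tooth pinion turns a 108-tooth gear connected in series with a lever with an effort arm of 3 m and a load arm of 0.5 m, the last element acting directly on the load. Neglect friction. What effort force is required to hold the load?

6 kN

Gear pair MA = 108/36 = 3.
Lever MA = effort arm / load arm = 3/0.5 = 6.
Combined ideal MA = 3 × 6 = 18.
Effort = load / MA = 108 / 18 = 6 kN.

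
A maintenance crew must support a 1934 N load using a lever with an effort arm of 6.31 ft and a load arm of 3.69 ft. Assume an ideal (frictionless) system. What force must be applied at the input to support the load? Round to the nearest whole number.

1131 N

Lever MA = effort arm / load arm = 6.31/3.69 = 1.71.
Effort = load / MA = 1934 / 1.71 = 1131 N.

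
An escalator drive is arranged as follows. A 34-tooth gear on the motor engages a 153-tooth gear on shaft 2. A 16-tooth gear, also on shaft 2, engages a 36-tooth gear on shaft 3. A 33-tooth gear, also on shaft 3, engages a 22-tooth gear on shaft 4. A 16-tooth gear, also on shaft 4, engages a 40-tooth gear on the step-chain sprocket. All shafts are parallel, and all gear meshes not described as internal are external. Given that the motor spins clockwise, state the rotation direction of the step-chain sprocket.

clockwise

the motor → shaft 2: external mesh, 1 reversal → CCW.
shaft 2 → shaft 3: external mesh, 1 reversal → CW.
shaft 3 → shaft 4: external mesh, 1 reversal → CCW.
shaft 4 → the step-chain sprocket: external mesh, 1 reversal → CW.
4 reversals in total — an even number — so the step-chain sprocket turns the same way as the motor.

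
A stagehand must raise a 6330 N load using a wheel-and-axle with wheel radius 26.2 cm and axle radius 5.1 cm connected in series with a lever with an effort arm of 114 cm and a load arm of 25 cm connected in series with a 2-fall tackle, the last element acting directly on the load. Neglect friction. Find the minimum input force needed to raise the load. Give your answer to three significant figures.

135 N

Wheel-and-axle MA = R/r = 26.2/5.1 = 5.1373.
Lever MA = effort arm / load arm = 114/25 = 4.56.
Block-and-tackle MA = number of supporting rope parts = 2.
Combined ideal MA = 5.1373 × 4.56 × 2 = 46.852.
Effort = load / MA = 6330 / 46.852 = 135.11 N.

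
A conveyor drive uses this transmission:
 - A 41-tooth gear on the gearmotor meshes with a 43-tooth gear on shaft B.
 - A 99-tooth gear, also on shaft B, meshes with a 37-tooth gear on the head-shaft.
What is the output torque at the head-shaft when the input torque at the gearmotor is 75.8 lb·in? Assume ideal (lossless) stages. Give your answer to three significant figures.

29.7 lb·in

After the gear mesh (43/41): 75.8 × 1.0488 = 79.498 lb·in
After the gear mesh (37/99): 79.498 × 0.37374 = 29.711 lb·in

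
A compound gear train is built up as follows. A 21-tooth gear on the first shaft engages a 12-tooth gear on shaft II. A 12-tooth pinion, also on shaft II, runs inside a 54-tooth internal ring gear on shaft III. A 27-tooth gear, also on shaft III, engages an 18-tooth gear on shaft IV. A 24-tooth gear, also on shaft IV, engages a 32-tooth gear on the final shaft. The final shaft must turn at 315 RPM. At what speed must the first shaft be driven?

Overall ratio R = 0.57143 × 4.5 × 0.66667 × 1.3333 = 2.2857.
Required input speed = output speed × R = 315 × 2.2857 = 720 RPM.

720 RPM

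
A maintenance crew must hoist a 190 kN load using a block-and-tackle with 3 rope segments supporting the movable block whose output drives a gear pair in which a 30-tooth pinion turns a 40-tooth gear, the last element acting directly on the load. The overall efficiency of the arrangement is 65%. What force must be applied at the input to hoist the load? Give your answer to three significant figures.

73.1 kN

Block-and-tackle MA = number of supporting rope parts = 3.
Gear pair MA = 40/30 = 1.3333.
Combined ideal MA = 3 × 1.3333 = 4.
Actual MA = 4 × 0.65 = 2.6.
Effort = load / actual MA = 190 / 2.6 = 73.077 kN.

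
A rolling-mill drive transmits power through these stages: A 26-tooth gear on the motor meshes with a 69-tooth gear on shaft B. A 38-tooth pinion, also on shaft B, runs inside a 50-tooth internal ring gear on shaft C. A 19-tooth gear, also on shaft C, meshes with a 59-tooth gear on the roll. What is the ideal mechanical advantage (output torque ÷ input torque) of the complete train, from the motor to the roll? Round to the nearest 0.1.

Each stage contributes driven/driver: gear mesh 69/26 = 2.6538, internal gear 50/38 = 1.3158, gear mesh 59/19 = 3.1053.
Overall: 2.6538 × 1.3158 × 3.1053 = 10.843.

10.8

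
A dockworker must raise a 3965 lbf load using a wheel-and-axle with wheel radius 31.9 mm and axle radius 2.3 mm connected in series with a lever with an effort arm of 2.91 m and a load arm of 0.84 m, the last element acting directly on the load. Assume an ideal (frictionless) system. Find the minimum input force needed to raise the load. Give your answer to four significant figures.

Wheel-and-axle MA = R/r = 31.9/2.3 = 13.87.
Lever MA = effort arm / load arm = 2.91/0.84 = 3.4643.
Combined ideal MA = 13.87 × 3.4643 = 48.048.
Effort = load / MA = 3965 / 48.048 = 82.521 lbf.

82.52 lbf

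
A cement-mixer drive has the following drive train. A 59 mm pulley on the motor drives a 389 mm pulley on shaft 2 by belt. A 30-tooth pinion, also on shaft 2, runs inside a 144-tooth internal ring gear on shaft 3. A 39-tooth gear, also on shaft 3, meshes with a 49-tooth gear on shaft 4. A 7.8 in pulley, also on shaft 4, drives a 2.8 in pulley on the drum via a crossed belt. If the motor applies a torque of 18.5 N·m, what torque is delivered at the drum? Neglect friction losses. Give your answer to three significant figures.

264 N·m

Belt: ratio = 389/59 = 6.5932; torque at shaft 2 = 18.5 × 6.5932 = 121.97 N·m.
Internal gear: ratio = 144/30 = 4.8; torque at shaft 3 = 121.97 × 4.8 = 585.48 N·m.
Gear mesh: ratio = 49/39 = 1.2564; torque at shaft 4 = 585.48 × 1.2564 = 735.6 N·m.
Belt: ratio = 2.8/7.8 = 0.35897; torque at the drum = 735.6 × 0.35897 = 264.06 N·m.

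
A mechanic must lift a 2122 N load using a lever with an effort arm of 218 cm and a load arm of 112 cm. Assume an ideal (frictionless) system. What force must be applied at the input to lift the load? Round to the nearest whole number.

Lever MA = effort arm / load arm = 218/112 = 1.9464.
Effort = load / MA = 2122 / 1.9464 = 1090.2 N.

1090 N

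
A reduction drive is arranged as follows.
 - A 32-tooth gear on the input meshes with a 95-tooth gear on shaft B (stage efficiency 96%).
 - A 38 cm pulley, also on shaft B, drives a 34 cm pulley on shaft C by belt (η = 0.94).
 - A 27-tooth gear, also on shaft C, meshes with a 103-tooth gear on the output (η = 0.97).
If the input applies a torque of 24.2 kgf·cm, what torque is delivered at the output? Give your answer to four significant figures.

After the gear mesh (95/32): 24.2 × 2.9688 × 0.96 = 68.97 kgf·cm
After the belt (34/38): 68.97 × 0.89474 × 0.94 = 58.007 kgf·cm
After the gear mesh (103/27): 58.007 × 3.8148 × 0.97 = 214.65 kgf·cm

214.6 kgf·cm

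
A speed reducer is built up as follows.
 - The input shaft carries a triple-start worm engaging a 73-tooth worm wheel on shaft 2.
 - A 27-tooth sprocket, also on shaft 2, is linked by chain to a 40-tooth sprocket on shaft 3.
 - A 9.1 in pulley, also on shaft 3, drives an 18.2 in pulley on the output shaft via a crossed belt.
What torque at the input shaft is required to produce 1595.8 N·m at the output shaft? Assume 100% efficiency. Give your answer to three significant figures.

22.1 N·m

Overall ratio R = 24.333 × 1.4815 × 2 = 72.099.
Input torque = output torque / R = 1595.8 / 72.099 = 22.134 N·m.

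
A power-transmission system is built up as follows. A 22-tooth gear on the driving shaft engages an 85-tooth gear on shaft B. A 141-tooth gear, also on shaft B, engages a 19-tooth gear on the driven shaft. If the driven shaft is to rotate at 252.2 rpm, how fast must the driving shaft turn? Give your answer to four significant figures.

Overall ratio R = 3.8636 × 0.13475 = 0.52063.
Required input speed = output speed × R = 252.2 × 0.52063 = 131.3 rpm.

131.3 rpm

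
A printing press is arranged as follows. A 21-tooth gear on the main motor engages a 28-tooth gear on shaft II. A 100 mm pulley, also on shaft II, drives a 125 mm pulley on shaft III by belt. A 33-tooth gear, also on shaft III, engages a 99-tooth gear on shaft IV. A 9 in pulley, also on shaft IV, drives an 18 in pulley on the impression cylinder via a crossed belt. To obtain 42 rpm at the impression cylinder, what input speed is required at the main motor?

Overall ratio R = 1.3333 × 1.25 × 3 × 2 = 10.
Required input speed = output speed × R = 42 × 10 = 420 rpm.

420 rpm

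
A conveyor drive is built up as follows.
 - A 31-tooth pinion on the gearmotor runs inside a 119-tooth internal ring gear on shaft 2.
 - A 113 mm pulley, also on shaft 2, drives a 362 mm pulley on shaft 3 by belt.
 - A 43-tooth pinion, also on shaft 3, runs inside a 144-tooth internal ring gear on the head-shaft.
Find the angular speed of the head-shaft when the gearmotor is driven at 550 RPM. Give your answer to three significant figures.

13.4 RPM

the gearmotor → shaft 2 (internal gear, 119/31): 550 ÷ 3.8387 = 143.28 RPM
shaft 2 → shaft 3 (belt, 362/113): 143.28 ÷ 3.2035 = 44.725 RPM
shaft 3 → the head-shaft (internal gear, 144/43): 44.725 ÷ 3.3488 = 13.355 RPM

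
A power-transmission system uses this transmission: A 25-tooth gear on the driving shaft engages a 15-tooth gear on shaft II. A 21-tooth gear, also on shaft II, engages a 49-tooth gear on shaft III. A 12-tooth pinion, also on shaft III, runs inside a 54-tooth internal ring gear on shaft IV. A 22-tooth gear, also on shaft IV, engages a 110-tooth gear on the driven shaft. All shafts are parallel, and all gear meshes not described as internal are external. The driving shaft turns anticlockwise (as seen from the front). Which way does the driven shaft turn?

the driving shaft → shaft II: external mesh, 1 reversal → CW.
shaft II → shaft III: external mesh, 1 reversal → CCW.
shaft III → shaft IV: internal mesh, same direction → CCW.
shaft IV → the driven shaft: external mesh, 1 reversal → CW.
3 reversals in total — an odd number — so the driven shaft turns opposite to the driving shaft.

clockwise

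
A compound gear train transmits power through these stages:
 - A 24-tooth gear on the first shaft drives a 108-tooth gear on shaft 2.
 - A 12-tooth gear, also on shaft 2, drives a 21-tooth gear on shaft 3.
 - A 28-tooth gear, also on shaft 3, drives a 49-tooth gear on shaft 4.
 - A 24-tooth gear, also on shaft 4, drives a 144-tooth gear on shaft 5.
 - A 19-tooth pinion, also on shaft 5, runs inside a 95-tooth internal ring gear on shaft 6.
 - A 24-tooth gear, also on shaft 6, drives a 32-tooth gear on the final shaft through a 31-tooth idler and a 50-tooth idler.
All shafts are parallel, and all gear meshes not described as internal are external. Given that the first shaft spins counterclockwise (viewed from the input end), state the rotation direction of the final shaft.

clockwise

the first shaft → shaft 2: external mesh, 1 reversal → CW.
shaft 2 → shaft 3: external mesh, 1 reversal → CCW.
shaft 3 → shaft 4: external mesh, 1 reversal → CW.
shaft 4 → shaft 5: external mesh, 1 reversal → CCW.
shaft 5 → shaft 6: internal mesh, same direction → CCW.
shaft 6 → the final shaft: driver → idler → idler → driven is 3 external meshes, 3 reversals → CW.
7 reversals in total — an odd number — so the final shaft turns opposite to the first shaft.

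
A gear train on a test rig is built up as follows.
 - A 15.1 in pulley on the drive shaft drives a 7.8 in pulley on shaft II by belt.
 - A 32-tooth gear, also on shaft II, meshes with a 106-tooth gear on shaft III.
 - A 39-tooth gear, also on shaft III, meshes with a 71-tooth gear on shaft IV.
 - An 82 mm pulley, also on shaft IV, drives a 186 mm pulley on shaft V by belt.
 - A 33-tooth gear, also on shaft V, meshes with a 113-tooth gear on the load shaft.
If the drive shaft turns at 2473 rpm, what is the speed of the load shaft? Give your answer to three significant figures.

the drive shaft → shaft II (belt, 7.8/15.1): 2473 ÷ 0.51656 = 4787.5 rpm
shaft II → shaft III (gear mesh, 106/32): 4787.5 ÷ 3.3125 = 1445.3 rpm
shaft III → shaft IV (gear mesh, 71/39): 1445.3 ÷ 1.8205 = 793.88 rpm
shaft IV → shaft V (belt, 186/82): 793.88 ÷ 2.2683 = 349.99 rpm
shaft V → the load shaft (gear mesh, 113/33): 349.99 ÷ 3.4242 = 102.21 rpm

102 rpm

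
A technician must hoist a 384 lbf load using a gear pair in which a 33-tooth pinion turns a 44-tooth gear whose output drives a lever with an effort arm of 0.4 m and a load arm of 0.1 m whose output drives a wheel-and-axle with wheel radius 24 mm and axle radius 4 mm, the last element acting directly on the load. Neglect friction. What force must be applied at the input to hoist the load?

12 lbf

Gear pair MA = 44/33 = 1.3333.
Lever MA = effort arm / load arm = 0.4/0.1 = 4.
Wheel-and-axle MA = R/r = 24/4 = 6.
Combined ideal MA = 1.3333 × 4 × 6 = 32.
Effort = load / MA = 384 / 32 = 12 lbf.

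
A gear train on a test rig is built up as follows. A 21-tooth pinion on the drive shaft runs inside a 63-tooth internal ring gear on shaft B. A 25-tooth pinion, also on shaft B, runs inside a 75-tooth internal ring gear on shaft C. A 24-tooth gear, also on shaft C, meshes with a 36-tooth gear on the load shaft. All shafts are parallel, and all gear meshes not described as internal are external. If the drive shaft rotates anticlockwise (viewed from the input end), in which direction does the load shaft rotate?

the drive shaft → shaft B: internal mesh, same direction → CCW.
shaft B → shaft C: internal mesh, same direction → CCW.
shaft C → the load shaft: external mesh, 1 reversal → CW.
1 reversal in total — an odd number — so the load shaft turns opposite to the drive shaft.

clockwise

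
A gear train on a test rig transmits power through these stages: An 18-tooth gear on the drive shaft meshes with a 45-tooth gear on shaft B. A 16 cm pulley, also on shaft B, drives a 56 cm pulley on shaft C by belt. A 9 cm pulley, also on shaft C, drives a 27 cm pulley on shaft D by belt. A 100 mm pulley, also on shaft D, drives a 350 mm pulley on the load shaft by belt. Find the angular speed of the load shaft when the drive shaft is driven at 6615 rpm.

Gear mesh: ratio = 45/18 = 2.5, so shaft B turns at 6615 / 2.5 = 2646 rpm.
Belt: ratio = 56/16 = 3.5, so shaft C turns at 2646 / 3.5 = 756 rpm.
Belt: ratio = 27/9 = 3, so shaft D turns at 756 / 3 = 252 rpm.
Belt: ratio = 350/100 = 3.5, so the load shaft turns at 252 / 3.5 = 72 rpm.

72 rpm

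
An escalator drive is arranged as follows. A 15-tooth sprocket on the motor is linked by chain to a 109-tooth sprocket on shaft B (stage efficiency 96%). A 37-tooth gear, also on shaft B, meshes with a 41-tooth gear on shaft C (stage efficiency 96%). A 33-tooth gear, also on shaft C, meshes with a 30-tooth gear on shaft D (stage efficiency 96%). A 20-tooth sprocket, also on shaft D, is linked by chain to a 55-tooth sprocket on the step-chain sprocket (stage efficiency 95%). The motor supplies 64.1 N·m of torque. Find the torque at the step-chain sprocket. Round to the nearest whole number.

1085 N·m

chain 109/15 = 7.2667 → τ = 64.1·7.2667·0.96 = 447.16 N·m
gear mesh 41/37 = 1.1081 → τ = 447.16·1.1081·0.96 = 475.68 N·m
gear mesh 30/33 = 0.90909 → τ = 475.68·0.90909·0.96 = 415.14 N·m
chain 55/20 = 2.75 → τ = 415.14·2.75·0.95 = 1084.6 N·m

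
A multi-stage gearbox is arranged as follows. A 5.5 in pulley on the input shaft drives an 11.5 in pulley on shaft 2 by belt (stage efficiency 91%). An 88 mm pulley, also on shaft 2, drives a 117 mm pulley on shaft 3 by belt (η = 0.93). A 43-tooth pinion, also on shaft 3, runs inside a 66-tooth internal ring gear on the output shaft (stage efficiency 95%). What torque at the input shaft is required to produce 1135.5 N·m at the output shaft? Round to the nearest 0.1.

Overall ratio R = 2.0909 × 1.3295 × 1.5349 = 4.2669; overall efficiency η = 0.91 × 0.93 × 0.95 = 0.8040.
Input torque = output torque / (R × η) = 1135.5 / (4.2669 × 0.8040) = 331 N·m.

331.0 N·m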